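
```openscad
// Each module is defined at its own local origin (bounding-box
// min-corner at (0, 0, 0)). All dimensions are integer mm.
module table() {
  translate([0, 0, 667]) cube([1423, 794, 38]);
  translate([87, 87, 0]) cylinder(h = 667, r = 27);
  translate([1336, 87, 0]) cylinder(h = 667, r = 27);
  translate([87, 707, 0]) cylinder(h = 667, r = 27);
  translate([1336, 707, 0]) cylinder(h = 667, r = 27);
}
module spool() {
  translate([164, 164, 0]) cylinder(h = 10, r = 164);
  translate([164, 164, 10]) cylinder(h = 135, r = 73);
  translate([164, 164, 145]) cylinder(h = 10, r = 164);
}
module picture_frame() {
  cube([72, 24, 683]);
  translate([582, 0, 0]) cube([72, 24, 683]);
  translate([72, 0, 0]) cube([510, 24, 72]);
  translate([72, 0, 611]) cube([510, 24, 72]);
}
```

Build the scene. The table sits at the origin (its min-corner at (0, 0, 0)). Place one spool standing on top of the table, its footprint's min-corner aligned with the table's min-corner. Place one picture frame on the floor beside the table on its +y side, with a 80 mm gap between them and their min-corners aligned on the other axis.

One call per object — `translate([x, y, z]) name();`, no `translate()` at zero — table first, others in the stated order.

table();
translate([0, 0, 705]) spool();
translate([0, 874, 0]) picture_frame();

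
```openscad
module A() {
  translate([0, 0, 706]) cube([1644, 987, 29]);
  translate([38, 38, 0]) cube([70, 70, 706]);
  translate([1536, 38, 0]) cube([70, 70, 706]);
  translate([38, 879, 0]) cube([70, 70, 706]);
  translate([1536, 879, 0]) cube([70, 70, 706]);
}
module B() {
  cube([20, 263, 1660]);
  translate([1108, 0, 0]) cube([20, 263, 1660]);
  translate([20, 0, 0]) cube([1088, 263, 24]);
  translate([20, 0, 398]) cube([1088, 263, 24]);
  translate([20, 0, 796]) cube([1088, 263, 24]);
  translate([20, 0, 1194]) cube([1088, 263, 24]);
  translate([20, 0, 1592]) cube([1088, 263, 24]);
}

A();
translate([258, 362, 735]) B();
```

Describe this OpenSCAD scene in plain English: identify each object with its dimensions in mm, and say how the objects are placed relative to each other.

A is a table with a 1644×987 mm rectangular top, 29 mm thick, top surface at z = 735 mm, supported by four 70×70 mm square legs, each inset 38 mm from the nearest pair of top edges, running from the floor.

B is a bookshelf 1128 mm wide overall, 263 mm deep and 1660 mm tall. The two sides are 20 mm thick vertical panels. 5 horizontal shelves of 24 mm thickness span between the inner faces of the sides; the lowest shelf sits on the floor and shelves are stacked with a clear vertical gap of 374 mm between each pair.

The bookshelf is on top of the table, centred.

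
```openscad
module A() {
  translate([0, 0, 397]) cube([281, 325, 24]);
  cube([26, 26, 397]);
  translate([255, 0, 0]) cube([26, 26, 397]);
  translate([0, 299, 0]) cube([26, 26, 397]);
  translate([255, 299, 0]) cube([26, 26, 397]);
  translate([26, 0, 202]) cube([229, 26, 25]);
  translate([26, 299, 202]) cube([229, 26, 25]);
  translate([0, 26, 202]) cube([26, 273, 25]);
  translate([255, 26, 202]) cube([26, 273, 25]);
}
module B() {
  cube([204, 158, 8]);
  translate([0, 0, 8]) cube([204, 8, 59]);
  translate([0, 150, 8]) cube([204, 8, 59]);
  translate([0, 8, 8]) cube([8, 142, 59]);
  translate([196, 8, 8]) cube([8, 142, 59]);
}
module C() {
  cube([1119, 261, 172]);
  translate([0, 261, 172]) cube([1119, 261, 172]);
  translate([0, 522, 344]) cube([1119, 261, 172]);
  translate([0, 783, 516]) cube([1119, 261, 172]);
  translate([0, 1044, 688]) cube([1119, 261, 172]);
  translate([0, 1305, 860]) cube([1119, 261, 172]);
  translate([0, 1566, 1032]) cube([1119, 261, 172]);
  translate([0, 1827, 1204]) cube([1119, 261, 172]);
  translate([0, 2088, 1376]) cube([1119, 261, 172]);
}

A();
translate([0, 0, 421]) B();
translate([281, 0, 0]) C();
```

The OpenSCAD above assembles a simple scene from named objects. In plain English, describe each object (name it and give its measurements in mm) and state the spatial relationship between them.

A is a four-legged stool. The seat is 281×325 mm, 24 mm thick, top at z = 421 mm. It stands on four square legs, each 26×26 mm in cross-section, from z = 0 to the seat underside, each flush with a corner of the seat. Four stretchers, 26 mm wide and 25 mm tall, connect adjacent legs with their undersides at z = 202 mm, each running between the inner faces of the legs it joins and aligned with the legs' outer faces on the other axis.

B is an open storage box with external size 204×158×67 mm and wall thickness 8 mm (the base is also 8 mm thick). The base covers the whole footprint; the four walls stand on the base, with the y-facing walls full-width and the x-facing walls fitting between their inner faces.

C is a straight staircase of 9 solid steps. Each step is 1119 mm wide (x), 261 mm deep (y, the going) and 172 mm tall (the rise). The first step rests on the floor; each subsequent step sits one going further in +y and one rise higher in +z, directly behind and above the previous step with no overlap.

The open box is on top of the stool. The staircase is against the stool's +x side, with their −y faces flush.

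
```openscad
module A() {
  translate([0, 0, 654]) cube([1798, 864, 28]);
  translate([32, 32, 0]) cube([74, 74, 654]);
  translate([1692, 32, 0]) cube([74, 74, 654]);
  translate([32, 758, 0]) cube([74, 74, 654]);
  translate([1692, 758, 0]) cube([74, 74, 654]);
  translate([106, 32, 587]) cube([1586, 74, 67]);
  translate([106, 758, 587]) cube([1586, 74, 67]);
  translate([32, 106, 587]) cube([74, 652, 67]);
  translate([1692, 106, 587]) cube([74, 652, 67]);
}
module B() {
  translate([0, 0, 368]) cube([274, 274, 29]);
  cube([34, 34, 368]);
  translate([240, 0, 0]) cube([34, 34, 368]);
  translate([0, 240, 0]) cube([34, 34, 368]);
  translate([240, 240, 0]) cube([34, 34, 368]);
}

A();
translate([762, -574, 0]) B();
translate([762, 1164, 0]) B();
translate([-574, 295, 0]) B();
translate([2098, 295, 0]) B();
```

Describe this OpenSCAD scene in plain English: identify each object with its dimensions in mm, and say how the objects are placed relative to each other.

A is a table with a 1798×864 mm rectangular top, 28 mm thick, top surface at z = 682 mm, supported by four 74×74 mm square legs, each inset 32 mm from the nearest pair of top edges, running from the floor. Four apron rails, 74 mm thick and 67 mm tall, run between adjacent legs with their top edges flush with the underside of the top and their outer faces flush with the legs' outer faces.

B is a four-legged stool. The seat is a 274×274×29 mm slab whose top surface is at z = 397 mm; four square legs, each 34×34 mm in cross-section, run from the floor (z = 0) to the underside of the seat, each flush with a corner of the seat.

Four stools sit around the table at the −y, +y, −x, +x sides.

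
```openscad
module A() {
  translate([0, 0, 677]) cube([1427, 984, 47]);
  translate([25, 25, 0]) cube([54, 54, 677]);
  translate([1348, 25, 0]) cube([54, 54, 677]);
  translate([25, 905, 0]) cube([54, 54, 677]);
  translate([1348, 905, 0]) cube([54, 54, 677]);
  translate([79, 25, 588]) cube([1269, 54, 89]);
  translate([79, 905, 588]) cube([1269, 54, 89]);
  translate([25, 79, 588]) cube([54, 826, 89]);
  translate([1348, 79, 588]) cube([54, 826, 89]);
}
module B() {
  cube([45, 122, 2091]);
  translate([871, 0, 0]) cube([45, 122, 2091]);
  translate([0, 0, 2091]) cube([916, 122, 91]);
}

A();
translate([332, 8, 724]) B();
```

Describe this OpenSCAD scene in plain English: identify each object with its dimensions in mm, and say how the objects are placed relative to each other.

A is a rectangular dining table. The top is 1427×984×47 mm with its upper surface at z = 724 mm. It stands on four 54×54 mm square legs, each inset 25 mm from the nearest pair of top edges, running from the floor to the underside of the top. Four apron rails, 54 mm thick and 89 mm tall, run between adjacent legs with their top edges flush with the underside of the top and their outer faces flush with the legs' outer faces.

B is a door frame. The clear opening is 826 mm wide and 2091 mm high. Two 45 mm wide jambs, 122 mm deep, stand either side of the opening from the floor to the top of the opening. A 91 mm thick head sits across the top of both jambs, spanning the full outside width of the frame.

The door frame is on top of the table.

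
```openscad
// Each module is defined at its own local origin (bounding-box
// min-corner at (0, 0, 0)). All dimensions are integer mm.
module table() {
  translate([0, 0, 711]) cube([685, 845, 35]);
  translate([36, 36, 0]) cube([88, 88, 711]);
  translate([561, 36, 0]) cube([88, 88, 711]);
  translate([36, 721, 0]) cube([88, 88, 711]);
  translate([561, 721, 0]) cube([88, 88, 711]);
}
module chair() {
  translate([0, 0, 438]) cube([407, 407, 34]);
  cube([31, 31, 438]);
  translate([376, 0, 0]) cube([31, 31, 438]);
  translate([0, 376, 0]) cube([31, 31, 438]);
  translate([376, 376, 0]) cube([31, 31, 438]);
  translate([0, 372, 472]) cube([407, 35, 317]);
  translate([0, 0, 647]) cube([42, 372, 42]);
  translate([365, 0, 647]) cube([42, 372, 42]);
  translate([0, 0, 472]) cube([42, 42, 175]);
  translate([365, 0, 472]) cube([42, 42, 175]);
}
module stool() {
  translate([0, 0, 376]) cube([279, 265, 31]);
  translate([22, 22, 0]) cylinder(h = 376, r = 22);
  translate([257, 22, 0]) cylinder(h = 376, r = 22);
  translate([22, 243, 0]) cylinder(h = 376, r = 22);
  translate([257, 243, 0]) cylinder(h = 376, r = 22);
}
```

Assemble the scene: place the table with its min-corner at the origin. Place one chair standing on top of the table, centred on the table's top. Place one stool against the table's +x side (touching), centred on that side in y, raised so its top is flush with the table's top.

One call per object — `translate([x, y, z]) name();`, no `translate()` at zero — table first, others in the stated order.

table();
translate([139, 219, 746]) chair();
translate([685, 290, 339]) stool();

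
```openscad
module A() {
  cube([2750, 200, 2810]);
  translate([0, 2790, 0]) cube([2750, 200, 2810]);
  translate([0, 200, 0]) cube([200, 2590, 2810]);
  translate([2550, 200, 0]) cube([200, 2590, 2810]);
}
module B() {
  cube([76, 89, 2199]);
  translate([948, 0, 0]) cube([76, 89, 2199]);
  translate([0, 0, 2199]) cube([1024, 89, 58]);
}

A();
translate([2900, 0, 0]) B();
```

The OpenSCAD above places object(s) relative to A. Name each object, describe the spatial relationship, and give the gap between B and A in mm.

The door frame's nearest face is 150 mm from the house frame's +x face.

A is a house frame. B is a door frame. The door frame is on the floor beside the house frame on its +x side. The gap between the door frame and the house frame is 150 mm.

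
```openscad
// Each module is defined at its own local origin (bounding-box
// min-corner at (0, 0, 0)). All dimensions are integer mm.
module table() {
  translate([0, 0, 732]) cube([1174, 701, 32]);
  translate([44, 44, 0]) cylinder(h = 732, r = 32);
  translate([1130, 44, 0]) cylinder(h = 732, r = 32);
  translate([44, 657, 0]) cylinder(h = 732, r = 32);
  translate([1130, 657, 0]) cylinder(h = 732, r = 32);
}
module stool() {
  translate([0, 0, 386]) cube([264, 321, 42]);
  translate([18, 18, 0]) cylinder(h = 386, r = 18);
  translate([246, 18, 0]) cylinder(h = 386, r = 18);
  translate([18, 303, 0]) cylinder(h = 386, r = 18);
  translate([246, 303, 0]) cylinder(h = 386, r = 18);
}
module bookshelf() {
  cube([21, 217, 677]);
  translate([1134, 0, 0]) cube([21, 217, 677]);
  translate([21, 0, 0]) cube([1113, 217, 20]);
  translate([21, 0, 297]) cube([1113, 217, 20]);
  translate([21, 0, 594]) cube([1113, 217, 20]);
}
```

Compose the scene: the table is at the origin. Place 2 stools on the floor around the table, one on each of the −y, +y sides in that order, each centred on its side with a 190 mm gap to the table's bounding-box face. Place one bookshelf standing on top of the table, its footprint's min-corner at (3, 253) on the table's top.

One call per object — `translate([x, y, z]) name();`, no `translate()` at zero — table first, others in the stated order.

table();
translate([455, -511, 0]) stool();
translate([455, 891, 0]) stool();
translate([3, 253, 764]) bookshelf();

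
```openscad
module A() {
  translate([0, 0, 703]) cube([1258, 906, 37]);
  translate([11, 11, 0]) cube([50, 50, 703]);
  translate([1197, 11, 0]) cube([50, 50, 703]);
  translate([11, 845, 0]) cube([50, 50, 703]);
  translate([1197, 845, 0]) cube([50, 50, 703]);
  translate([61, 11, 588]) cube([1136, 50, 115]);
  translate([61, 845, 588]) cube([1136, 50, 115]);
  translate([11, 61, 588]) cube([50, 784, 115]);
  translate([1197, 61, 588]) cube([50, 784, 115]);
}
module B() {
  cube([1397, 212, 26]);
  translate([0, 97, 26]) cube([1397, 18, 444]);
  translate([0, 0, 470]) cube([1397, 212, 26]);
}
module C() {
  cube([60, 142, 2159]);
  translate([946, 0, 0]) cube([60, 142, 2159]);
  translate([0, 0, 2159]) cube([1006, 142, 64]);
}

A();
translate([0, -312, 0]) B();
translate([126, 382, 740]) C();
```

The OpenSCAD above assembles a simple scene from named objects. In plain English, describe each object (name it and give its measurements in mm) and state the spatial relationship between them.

A is a table with a 1258×906 mm rectangular top, 37 mm thick, top surface at z = 740 mm, supported by four 50×50 mm square legs, each inset 11 mm from the nearest pair of top edges, running from the floor. Four apron rails, 50 mm thick and 115 mm tall, run between adjacent legs with their top edges flush with the underside of the top and their outer faces flush with the legs' outer faces.

B is an I-beam lying along x, 1397 mm long. Overall section height 496 mm. Two flanges 212 mm wide (y) and 26 mm thick, one on the floor and one at the top; a web 18 mm thick runs between them, centred on the flange width.

C is a door frame. The clear opening is 886 mm wide and 2159 mm high. Two 60 mm wide jambs, 142 mm deep, stand either side of the opening from the floor to the top of the opening. A 64 mm thick head sits across the top of both jambs, spanning the full outside width of the frame.

The I-beam is on the floor beside the table on its −y side. The door frame is on top of the table, centred.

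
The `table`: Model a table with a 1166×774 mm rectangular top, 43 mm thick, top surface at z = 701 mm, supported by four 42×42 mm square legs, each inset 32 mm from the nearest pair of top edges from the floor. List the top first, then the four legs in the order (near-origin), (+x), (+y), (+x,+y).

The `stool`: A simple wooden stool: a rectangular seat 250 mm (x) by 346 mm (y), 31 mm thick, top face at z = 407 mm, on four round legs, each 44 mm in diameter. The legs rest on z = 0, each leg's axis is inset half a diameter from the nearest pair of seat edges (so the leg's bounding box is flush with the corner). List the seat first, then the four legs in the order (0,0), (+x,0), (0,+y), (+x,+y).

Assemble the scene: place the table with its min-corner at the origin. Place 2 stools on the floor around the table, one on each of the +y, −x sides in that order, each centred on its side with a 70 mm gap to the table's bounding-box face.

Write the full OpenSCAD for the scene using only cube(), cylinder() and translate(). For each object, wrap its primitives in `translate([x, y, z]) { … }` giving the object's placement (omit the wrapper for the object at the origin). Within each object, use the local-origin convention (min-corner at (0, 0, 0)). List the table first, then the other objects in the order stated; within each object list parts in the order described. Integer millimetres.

translate([0, 0, 658]) cube([1166, 774, 43]);
translate([32, 32, 0]) cube([42, 42, 658]);
translate([1092, 32, 0]) cube([42, 42, 658]);
translate([32, 700, 0]) cube([42, 42, 658]);
translate([1092, 700, 0]) cube([42, 42, 658]);
translate([458, 844, 0]) {
  translate([0, 0, 376]) cube([250, 346, 31]);
  translate([22, 22, 0]) cylinder(h = 376, r = 22);
  translate([228, 22, 0]) cylinder(h = 376, r = 22);
  translate([22, 324, 0]) cylinder(h = 376, r = 22);
  translate([228, 324, 0]) cylinder(h = 376, r = 22);
}
translate([-320, 214, 0]) {
  translate([0, 0, 376]) cube([250, 346, 31]);
  translate([22, 22, 0]) cylinder(h = 376, r = 22);
  translate([228, 22, 0]) cylinder(h = 376, r = 22);
  translate([22, 324, 0]) cylinder(h = 376, r = 22);
  translate([228, 324, 0]) cylinder(h = 376, r = 22);
}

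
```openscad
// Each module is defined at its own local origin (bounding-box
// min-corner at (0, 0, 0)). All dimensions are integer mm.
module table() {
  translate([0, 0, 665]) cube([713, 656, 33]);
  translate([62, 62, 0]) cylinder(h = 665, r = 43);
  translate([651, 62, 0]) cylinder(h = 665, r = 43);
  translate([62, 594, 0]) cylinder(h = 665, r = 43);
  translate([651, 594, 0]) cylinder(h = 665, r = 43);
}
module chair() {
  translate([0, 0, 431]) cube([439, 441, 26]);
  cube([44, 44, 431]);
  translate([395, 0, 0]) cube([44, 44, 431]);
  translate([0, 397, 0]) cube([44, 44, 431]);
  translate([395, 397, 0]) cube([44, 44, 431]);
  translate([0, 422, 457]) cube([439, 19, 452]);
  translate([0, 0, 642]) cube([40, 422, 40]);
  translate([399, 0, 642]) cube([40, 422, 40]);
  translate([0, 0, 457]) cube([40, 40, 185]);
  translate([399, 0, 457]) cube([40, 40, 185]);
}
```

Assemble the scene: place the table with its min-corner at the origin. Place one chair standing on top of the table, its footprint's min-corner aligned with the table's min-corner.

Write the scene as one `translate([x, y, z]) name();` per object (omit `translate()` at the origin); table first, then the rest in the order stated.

table();
translate([0, 0, 698]) chair();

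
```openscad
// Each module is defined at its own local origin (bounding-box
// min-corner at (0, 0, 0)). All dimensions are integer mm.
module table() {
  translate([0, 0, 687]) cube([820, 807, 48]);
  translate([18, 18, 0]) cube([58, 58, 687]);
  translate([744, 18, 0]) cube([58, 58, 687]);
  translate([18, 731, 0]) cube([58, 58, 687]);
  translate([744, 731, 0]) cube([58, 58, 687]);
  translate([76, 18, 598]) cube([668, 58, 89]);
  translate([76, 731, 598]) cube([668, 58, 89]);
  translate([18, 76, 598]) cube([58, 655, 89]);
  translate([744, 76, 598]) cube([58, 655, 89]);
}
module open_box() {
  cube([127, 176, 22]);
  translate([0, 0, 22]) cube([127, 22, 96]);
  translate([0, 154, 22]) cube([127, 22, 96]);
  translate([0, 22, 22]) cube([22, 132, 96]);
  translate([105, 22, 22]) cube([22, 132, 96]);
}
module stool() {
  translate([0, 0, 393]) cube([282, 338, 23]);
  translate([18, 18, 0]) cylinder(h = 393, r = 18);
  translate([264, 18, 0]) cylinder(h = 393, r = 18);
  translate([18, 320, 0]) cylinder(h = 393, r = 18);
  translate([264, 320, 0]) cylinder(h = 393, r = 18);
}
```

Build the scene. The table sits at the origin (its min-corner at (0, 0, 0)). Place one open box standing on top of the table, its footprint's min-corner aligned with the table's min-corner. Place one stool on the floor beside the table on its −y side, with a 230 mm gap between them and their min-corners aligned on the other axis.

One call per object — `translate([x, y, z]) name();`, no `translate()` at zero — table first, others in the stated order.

table();
translate([0, 0, 735]) open_box();
translate([0, -568, 0]) stool();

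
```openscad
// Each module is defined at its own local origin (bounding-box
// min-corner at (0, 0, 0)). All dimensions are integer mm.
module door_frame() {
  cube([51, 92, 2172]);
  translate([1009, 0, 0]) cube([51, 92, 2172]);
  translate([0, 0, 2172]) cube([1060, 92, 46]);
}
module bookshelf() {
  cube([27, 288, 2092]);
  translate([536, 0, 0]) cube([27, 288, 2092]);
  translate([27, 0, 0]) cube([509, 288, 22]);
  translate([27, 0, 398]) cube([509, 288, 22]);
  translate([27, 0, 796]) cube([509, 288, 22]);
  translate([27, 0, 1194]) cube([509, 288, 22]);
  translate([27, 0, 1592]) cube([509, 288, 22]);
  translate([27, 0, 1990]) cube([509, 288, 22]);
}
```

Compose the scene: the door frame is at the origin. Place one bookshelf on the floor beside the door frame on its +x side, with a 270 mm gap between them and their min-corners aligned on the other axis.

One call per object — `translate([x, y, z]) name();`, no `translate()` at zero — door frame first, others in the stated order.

door_frame();
translate([1330, 0, 0]) bookshelf();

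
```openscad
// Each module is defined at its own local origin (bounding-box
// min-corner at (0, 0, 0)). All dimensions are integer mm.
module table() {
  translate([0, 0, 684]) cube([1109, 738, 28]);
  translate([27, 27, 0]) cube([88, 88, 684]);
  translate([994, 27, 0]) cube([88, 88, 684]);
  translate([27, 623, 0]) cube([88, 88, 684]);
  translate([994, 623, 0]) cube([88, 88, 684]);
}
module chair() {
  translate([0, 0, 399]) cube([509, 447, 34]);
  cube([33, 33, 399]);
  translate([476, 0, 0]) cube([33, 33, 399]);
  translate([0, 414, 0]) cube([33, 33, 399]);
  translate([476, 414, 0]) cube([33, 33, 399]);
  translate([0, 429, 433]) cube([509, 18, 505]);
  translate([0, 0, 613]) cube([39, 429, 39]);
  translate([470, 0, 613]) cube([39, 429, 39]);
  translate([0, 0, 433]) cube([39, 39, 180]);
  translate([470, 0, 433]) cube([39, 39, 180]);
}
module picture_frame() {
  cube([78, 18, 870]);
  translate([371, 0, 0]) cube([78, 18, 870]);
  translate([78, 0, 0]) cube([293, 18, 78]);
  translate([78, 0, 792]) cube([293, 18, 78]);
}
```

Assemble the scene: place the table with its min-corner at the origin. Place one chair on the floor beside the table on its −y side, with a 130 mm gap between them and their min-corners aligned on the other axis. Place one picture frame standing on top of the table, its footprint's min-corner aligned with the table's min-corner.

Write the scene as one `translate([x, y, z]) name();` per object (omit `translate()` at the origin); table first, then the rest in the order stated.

table();
translate([0, -577, 0]) chair();
translate([0, 0, 712]) picture_frame();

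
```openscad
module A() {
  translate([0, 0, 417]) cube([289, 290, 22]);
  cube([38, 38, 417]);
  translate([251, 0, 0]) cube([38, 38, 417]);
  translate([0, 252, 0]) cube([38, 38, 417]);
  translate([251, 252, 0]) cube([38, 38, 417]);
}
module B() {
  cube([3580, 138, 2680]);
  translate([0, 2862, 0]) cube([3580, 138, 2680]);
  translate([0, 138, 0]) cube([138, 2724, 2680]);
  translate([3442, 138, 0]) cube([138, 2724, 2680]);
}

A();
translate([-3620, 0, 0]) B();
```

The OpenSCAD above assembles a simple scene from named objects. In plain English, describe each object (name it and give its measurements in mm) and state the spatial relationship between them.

A is a four-legged stool. The seat is 289×290 mm, 22 mm thick, top at z = 439 mm. It stands on four square legs, each 38×38 mm in cross-section, from z = 0 to the seat underside, each flush with a corner of the seat.

B is the wall frame of a small rectangular building: four walls, each 2680 mm tall and 138 mm thick, enclosing a footprint 3580 mm (x) by 3000 mm (y) outside-to-outside, with no floor or roof. The front and back walls (the −y and +y sides) span the full width; the two side walls fit between them.

The house frame is on the floor beside the stool on its −x side.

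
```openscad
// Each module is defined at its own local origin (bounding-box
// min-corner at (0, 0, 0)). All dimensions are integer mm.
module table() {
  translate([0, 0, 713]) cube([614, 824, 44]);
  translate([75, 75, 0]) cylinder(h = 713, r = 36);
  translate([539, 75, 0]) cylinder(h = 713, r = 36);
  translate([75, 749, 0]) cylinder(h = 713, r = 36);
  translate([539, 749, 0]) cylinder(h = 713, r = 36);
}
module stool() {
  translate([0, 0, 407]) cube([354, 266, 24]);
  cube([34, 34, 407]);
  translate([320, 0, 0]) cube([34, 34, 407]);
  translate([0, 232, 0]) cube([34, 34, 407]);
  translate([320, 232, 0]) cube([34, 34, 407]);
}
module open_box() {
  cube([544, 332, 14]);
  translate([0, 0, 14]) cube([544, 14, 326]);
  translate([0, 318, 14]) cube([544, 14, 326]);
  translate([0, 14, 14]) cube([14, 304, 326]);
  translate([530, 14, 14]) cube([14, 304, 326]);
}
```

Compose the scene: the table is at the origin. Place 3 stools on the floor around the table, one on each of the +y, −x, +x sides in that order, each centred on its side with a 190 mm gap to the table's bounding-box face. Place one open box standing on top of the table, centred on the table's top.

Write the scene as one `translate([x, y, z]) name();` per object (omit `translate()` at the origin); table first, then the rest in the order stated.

table();
translate([130, 1014, 0]) stool();
translate([-544, 279, 0]) stool();
translate([804, 279, 0]) stool();
translate([35, 246, 757]) open_box();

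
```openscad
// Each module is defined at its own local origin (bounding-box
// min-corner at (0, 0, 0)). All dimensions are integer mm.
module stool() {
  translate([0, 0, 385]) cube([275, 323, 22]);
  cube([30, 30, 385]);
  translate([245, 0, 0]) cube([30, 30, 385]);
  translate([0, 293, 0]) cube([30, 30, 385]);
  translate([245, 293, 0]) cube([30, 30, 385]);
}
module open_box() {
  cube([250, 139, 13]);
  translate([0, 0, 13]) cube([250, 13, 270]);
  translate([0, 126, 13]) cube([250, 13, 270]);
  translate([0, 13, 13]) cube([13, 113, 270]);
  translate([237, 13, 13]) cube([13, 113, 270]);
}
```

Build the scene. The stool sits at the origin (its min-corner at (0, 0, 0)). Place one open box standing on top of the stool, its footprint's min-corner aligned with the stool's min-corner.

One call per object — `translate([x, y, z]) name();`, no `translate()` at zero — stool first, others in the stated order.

stool();
translate([0, 0, 407]) open_box();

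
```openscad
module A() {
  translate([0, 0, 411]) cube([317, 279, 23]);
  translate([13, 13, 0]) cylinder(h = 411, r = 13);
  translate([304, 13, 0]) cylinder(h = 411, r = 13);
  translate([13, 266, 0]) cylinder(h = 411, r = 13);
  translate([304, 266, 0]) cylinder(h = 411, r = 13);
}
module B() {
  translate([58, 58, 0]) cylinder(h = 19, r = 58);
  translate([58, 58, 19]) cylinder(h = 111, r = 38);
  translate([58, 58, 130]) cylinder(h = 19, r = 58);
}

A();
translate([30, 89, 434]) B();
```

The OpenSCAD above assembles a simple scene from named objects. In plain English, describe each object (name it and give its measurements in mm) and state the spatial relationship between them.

A is a four-legged stool. The seat is a 317×279×23 mm slab whose top surface is at z = 434 mm; four round legs, each 26 mm in diameter, run from the floor (z = 0) to the underside of the seat, each leg's axis is inset half a diameter from the nearest pair of seat edges (so the leg's bounding box is flush with the corner).

B is a spool: two coaxial disc flanges of radius 58 mm and thickness 19 mm, joined by a core cylinder of radius 38 mm and height 111 mm. The lower flange rests on z = 0 and the three cylinders share a vertical axis.

The spool is on top of the stool.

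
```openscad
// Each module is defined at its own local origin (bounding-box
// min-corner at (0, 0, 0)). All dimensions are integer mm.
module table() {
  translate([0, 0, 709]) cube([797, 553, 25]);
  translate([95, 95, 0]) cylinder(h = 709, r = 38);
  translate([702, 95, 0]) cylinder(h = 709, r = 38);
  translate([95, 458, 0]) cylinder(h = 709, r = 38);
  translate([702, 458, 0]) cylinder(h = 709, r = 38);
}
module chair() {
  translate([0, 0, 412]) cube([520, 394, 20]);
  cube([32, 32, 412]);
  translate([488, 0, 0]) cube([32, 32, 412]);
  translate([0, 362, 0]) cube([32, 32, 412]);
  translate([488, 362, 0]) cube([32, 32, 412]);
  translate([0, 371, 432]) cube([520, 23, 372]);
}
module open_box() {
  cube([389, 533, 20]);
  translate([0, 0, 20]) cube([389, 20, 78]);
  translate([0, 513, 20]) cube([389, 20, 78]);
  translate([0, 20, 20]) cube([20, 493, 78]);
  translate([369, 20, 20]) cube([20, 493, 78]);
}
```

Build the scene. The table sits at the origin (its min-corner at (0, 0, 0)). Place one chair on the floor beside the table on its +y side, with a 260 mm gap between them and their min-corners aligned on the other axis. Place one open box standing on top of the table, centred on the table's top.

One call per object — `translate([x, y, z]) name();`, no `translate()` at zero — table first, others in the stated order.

table();
translate([0, 813, 0]) chair();
translate([204, 10, 734]) open_box();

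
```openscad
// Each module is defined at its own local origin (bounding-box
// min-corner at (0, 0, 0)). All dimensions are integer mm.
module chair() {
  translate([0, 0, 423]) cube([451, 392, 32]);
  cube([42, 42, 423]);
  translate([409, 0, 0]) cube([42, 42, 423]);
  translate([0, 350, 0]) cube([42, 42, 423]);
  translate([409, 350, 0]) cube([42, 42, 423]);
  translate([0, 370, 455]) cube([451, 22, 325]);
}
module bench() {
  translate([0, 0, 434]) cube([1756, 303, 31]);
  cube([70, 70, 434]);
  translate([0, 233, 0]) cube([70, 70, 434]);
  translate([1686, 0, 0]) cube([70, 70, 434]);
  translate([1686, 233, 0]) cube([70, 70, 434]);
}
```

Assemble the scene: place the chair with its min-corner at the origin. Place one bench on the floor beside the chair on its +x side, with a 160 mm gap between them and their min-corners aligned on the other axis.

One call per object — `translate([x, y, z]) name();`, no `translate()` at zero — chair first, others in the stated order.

chair();
translate([611, 0, 0]) bench();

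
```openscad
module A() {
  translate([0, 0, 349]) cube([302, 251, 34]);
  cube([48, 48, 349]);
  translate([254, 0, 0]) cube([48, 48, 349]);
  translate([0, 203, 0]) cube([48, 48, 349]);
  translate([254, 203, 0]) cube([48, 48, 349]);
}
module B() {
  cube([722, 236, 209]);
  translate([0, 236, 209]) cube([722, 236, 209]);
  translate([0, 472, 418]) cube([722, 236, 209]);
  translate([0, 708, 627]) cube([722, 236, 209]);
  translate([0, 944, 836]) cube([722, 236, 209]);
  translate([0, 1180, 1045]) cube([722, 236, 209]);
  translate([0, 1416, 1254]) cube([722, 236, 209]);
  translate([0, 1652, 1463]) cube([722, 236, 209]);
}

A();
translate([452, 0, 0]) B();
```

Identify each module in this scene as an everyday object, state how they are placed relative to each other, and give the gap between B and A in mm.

The staircase's nearest face is 150 mm from the stool's +x face.

A is a stool. B is a staircase. The staircase is on the floor beside the stool on its +x side. The gap between the staircase and the stool is 150 mm.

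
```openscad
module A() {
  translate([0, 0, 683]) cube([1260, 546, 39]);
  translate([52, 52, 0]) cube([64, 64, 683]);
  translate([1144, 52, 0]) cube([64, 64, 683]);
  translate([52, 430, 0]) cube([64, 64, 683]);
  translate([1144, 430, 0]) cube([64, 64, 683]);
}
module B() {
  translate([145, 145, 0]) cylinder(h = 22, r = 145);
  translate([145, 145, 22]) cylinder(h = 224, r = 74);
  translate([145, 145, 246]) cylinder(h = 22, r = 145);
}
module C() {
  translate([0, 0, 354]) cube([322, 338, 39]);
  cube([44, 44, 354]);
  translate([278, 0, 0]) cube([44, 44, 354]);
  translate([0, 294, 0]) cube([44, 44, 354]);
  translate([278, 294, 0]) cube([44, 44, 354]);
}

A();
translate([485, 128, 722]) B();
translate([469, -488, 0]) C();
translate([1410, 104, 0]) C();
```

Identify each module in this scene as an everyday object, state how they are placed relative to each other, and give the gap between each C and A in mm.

A is a table. B is a spool. C is a stool. The spool is on top of the table, centred. Two stools sit around the table at the −y, +x sides. The gap between each stool and the table is 150 mm.

Each stool's nearest face is 150 mm from the table's bounding box.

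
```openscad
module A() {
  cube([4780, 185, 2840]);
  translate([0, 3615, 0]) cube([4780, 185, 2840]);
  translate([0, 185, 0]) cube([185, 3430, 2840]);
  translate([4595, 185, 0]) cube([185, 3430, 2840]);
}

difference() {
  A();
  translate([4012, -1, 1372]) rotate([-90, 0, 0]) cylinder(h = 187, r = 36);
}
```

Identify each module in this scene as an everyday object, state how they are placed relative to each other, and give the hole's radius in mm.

A is a house frame. The house frame has a circular hole through its front wall. The hole's radius is 36 mm.

The subtracted cylinder has r = 36 mm.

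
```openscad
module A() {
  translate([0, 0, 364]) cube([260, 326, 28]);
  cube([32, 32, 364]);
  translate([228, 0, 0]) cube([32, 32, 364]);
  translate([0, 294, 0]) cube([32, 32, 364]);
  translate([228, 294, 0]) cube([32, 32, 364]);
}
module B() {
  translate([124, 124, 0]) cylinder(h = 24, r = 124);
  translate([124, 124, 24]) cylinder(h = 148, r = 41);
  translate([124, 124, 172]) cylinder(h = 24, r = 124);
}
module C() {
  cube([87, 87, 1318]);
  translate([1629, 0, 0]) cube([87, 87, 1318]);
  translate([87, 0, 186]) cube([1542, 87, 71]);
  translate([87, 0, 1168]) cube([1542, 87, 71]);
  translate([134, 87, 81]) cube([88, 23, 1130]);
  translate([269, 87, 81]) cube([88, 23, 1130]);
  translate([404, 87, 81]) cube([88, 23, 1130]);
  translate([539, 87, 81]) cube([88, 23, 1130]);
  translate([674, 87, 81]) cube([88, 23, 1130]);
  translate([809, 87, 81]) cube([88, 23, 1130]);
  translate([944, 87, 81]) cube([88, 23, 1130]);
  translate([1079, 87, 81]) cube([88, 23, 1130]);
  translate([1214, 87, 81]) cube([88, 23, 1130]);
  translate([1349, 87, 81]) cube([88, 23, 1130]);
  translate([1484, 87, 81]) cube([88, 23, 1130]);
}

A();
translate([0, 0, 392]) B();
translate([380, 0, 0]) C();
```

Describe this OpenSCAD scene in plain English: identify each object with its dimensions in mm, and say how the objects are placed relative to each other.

A is a simple wooden stool: a rectangular seat 260 mm (x) by 326 mm (y), 28 mm thick, top face at z = 392 mm, on four square legs, each 32×32 mm in cross-section. The legs rest on z = 0, each flush with a corner of the seat.

B is a spool: two coaxial disc flanges of radius 124 mm and thickness 24 mm, joined by a core cylinder of radius 41 mm and height 148 mm. The lower flange rests on z = 0 and the three cylinders share a vertical axis.

C is a fence section. Two 87×87 mm posts, 1318 mm tall, stand on the floor with a clear span of 1542 mm between their inner faces. Two horizontal rails of 87×71 mm section span the gap between the posts with their undersides at z = 186 mm and z = 1168 mm, flush with the posts' −y face. 11 pickets, each 88 mm wide, 23 mm thick and 1130 mm tall, are fixed to the +y face of the rails with their bottoms at z = 81 mm, evenly spaced across the span with equal gaps (rounded down to the nearest mm) at the −x end and between each pair — any rounding remainder accumulates at the +x end.

The spool is on top of the stool. The fence section is on the floor beside the stool on its +x side.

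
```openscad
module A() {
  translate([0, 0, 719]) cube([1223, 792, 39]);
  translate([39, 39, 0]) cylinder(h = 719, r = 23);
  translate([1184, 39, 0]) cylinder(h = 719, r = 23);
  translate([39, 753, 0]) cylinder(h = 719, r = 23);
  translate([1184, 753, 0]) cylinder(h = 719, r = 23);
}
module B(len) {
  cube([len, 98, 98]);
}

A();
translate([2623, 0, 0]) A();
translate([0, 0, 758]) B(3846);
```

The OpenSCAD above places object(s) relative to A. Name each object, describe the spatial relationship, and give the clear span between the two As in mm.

A is a table. B is a beam. A beam spans the tops of two tables. The clear span between the two tables is 1400 mm.

Second table starts at x = 2623; first ends at x = 1223; clear span = 2623 − 1223 = 1400 mm.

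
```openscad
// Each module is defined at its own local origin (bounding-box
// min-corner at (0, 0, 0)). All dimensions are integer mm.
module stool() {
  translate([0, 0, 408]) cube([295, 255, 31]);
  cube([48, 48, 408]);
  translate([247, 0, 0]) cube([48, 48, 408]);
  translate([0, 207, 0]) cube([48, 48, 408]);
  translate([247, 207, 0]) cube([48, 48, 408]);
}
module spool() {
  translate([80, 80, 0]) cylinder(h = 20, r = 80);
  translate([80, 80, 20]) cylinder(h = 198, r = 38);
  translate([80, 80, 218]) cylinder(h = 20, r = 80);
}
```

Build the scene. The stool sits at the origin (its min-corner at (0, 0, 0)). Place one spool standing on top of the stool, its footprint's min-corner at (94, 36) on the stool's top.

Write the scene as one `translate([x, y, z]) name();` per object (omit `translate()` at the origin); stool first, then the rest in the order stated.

stool();
translate([94, 36, 439]) spool();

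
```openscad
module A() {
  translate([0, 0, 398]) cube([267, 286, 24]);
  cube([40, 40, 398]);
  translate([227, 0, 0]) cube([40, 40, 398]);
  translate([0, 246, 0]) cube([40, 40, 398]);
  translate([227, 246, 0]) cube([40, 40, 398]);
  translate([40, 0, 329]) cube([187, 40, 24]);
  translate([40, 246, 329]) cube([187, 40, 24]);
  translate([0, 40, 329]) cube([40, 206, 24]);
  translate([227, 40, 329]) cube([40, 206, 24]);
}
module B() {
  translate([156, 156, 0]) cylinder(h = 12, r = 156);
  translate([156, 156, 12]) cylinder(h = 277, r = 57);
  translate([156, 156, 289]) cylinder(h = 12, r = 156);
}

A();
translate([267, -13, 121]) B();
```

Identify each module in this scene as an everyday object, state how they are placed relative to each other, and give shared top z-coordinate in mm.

A is a stool. B is a spool. The spool is beside the stool with their tops flush at z = 422. The shared top z-coordinate is 422 mm.

Both tops at z = 422 mm.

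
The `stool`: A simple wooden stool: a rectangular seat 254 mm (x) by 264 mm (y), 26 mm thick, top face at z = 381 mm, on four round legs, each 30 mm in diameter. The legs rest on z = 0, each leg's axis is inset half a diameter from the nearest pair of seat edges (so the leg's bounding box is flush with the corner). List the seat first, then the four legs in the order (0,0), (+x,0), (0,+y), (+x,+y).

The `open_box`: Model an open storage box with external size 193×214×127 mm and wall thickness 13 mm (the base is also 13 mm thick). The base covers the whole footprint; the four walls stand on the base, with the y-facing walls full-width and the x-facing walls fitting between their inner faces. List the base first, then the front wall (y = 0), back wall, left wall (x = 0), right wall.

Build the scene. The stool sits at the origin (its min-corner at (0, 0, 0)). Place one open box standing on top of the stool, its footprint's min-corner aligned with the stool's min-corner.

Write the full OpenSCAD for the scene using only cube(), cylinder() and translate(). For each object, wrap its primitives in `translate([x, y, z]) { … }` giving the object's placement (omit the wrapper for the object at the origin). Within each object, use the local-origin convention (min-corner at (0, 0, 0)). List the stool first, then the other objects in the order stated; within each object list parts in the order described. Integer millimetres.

translate([0, 0, 355]) cube([254, 264, 26]);
translate([15, 15, 0]) cylinder(h = 355, r = 15);
translate([239, 15, 0]) cylinder(h = 355, r = 15);
translate([15, 249, 0]) cylinder(h = 355, r = 15);
translate([239, 249, 0]) cylinder(h = 355, r = 15);
translate([0, 0, 381]) {
  cube([193, 214, 13]);
  translate([0, 0, 13]) cube([193, 13, 114]);
  translate([0, 201, 13]) cube([193, 13, 114]);
  translate([0, 13, 13]) cube([13, 188, 114]);
  translate([180, 13, 13]) cube([13, 188, 114]);
}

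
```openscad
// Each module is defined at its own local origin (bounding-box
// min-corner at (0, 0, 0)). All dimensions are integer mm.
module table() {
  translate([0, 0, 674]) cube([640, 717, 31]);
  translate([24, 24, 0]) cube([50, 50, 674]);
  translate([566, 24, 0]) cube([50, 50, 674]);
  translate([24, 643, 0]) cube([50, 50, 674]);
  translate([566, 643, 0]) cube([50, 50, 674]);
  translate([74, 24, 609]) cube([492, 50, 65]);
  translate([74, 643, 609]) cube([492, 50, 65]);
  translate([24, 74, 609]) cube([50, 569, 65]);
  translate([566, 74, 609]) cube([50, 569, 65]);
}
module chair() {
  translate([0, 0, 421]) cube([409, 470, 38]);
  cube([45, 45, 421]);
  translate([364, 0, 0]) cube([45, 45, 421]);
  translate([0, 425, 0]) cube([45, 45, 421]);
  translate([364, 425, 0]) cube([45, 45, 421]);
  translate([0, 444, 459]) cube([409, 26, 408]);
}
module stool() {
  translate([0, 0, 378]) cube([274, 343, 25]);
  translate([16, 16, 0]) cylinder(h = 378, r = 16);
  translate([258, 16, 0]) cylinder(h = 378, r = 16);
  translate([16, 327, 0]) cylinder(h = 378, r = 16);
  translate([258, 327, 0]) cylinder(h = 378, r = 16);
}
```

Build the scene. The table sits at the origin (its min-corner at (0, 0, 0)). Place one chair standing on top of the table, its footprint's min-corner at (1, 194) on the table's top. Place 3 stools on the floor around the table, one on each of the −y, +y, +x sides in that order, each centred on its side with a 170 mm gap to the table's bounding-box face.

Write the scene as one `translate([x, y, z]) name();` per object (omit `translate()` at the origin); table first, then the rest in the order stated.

table();
translate([1, 194, 705]) chair();
translate([183, -513, 0]) stool();
translate([183, 887, 0]) stool();
translate([810, 187, 0]) stool();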